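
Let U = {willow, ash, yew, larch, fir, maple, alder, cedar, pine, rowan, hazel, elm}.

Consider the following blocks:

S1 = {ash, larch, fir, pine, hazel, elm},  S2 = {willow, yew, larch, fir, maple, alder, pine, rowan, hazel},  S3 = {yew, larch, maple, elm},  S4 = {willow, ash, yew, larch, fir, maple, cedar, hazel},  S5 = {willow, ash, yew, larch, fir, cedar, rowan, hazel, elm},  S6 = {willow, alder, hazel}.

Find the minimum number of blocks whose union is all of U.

2

S2 and S5 together: S2 ∪ S5 = {willow, ash, yew, larch, fir, maple, alder, cedar, pine, rowan, hazel, elm} — every element is covered.
No single block has all 12 elements (the largest, S2, has 9), so 2 is optimal.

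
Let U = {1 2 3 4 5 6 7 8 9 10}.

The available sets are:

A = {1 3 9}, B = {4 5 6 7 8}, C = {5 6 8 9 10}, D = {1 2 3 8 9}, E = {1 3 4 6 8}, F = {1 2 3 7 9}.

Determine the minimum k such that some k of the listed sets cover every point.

B and C and D together: B ∪ C ∪ D = {1, 2, 3, 4, 5, 6, 7, 8, 9, 10} — every point is covered.
Only C contains 10, so C is forced; the remaining 5 points need at least 2 more sets (each remaining set adds at most 4) — so at least 3 sets are needed, and 3 is optimal.

3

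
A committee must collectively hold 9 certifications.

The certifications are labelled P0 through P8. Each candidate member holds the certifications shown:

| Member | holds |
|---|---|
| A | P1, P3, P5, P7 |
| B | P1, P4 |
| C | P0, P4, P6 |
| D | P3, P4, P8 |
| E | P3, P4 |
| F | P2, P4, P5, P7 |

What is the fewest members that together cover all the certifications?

Take {B, C, D, F}. Their union is {P0, P1, P2, P3, P4, P5, P6, P7, P8}, which is all 9 certifications.
Only F contains P2, so F is forced; the remaining 5 certifications need at least 3 more members (each remaining member adds at most 2) — so at least 4 members are needed, and 4 is optimal.

4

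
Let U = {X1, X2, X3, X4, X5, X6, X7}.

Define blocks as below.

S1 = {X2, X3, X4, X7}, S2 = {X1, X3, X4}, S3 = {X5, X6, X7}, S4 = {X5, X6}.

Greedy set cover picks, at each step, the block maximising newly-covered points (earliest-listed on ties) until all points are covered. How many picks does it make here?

Greedy: pick S1 (covers 4 new) → pick S3 (covers 2 new) → pick S2 (covers 1 new). Total picks: 3.

3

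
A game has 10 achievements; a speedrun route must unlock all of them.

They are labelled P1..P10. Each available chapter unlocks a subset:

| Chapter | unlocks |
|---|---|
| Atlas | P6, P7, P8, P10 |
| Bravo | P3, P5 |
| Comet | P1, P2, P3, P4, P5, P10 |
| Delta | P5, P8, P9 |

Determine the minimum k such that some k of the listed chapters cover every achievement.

3

Take {Atlas, Comet, Delta}. Their union is {P1, P2, P3, P4, P5, P6, P7, P8, P9, P10}, which is all 10 achievements.
Only Comet contains P1, so Comet is forced; the remaining 4 achievements need at least 2 more chapters (each remaining chapter adds at most 3) — so at least 3 chapters are needed, and 3 is optimal.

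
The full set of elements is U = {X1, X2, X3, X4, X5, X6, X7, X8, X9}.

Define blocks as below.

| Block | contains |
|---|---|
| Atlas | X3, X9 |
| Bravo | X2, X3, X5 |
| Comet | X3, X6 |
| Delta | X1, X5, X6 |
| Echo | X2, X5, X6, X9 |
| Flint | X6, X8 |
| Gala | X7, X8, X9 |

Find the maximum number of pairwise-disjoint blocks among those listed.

Delta, Gala are pairwise disjoint (Delta={X1,X5,X6}; Gala={X7,X8,X9}).
Every remaining block overlaps one of these, and no 3 of the listed blocks are pairwise disjoint, so 2 is the maximum.

2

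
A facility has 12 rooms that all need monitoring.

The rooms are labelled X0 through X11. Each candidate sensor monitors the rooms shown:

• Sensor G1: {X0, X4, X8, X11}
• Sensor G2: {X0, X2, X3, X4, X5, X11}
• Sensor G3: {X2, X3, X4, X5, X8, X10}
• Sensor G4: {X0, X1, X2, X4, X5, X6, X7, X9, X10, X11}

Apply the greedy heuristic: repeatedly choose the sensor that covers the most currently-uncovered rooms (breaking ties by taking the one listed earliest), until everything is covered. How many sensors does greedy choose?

Greedy: pick G4 (covers 10 new) → pick G3 (covers 2 new). Total picks: 2.

2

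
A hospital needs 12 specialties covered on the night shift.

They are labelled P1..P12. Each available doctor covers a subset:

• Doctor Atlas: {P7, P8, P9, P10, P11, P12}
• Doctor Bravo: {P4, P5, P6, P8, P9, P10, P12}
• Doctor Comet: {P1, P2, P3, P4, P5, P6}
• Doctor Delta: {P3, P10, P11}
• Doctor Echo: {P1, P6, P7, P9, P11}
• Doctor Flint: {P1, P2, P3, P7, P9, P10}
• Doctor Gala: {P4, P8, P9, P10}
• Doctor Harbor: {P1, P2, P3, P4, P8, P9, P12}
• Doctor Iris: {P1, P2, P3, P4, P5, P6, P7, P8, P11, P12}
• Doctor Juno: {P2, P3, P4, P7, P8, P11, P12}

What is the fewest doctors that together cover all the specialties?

2

Take {Atlas, Iris}. Their union is {P1, P2, P3, P4, P5, P6, P7, P8, P9, P10, P11, P12}, which is all 12 specialties.
No single doctor has all 12 specialties (the largest, Iris, has 10), so 2 is optimal.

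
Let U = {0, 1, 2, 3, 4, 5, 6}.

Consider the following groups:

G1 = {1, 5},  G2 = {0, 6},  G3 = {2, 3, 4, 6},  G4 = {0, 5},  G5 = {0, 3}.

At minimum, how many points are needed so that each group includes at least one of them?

3

The 3 points {0, 1, 4} hit every group.
No choice of 2 points meets every group, so 3 is the minimum.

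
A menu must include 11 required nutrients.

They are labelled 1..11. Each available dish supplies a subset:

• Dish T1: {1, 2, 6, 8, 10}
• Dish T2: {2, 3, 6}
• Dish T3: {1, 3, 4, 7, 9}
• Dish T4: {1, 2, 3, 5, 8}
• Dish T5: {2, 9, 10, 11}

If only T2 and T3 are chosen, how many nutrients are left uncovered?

Union of T2, T3 = {1, 2, 3, 4, 6, 7, 9}.
Not covered: 5, 8, 10, 11 — 4 nutrients.

4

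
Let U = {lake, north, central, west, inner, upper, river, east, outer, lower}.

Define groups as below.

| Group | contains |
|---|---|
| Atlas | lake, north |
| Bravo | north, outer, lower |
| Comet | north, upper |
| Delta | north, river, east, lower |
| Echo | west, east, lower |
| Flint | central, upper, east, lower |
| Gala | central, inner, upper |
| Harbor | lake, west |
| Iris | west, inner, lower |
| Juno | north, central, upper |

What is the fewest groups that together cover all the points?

4

Bravo and Delta and Gala and Harbor together: Bravo ∪ Delta ∪ Gala ∪ Harbor = {lake, north, central, west, inner, upper, river, east, outer, lower} — every point is covered.
Only Bravo contains outer, so Bravo is forced; the remaining 7 points need at least 3 more groups (each remaining group adds at most 3) — so at least 4 groups are needed, and 4 is optimal.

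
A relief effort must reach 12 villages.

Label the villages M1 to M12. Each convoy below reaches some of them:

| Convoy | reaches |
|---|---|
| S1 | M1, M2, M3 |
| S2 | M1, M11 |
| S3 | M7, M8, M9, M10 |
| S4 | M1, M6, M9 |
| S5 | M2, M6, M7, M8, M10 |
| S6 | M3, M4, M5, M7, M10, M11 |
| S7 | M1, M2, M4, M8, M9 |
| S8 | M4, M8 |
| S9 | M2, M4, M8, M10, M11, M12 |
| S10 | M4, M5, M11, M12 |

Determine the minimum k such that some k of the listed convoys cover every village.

Take {S4, S6, S9}. Their union is {M1, M2, M3, M4, M5, M6, M7, M8, M9, M10, M11, M12}, which is all 12 villages.
No 2 of the 10 convoys cover everything (all 45 combinations miss at least one village), so 3 is optimal.

3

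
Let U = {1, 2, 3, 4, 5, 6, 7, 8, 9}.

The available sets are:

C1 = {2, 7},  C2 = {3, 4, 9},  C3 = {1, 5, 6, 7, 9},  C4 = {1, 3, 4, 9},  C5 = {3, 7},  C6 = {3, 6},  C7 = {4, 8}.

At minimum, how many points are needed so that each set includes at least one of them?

3

The 3 points {3, 7, 8} hit every set.
The sets C1, C6, C7 are pairwise disjoint, so any hitting set needs a separate point for each — at least 3. Hence 3 is optimal.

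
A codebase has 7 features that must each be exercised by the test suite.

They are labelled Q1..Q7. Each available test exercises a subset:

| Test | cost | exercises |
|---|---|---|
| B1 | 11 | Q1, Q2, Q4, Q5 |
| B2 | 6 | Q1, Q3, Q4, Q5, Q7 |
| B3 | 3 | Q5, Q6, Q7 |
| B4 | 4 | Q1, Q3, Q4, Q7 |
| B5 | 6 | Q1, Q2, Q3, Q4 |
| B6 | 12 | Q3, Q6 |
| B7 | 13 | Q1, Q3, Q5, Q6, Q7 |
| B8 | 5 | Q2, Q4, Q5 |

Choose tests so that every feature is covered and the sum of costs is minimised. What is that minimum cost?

B3, B5 together cover every feature (B3 ∪ B5 = {Q1, Q2, Q3, Q4, Q5, Q6, Q7}); total cost 3 + 6 = 9.
The greedy pick B3, B4, B8 costs 12; no covering selection beats 9.

9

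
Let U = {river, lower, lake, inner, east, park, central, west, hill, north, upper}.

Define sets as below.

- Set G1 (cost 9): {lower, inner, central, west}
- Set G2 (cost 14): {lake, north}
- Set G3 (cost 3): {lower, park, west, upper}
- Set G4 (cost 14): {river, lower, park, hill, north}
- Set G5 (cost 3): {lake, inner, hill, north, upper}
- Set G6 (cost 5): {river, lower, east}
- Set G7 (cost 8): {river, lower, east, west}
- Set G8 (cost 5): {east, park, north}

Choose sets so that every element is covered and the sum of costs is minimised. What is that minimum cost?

G1, G3, G5, G6 together cover every element (G1 ∪ G3 ∪ G5 ∪ G6 = {river, lower, lake, inner, east, park, central, west, hill, north, upper}); total cost 9 + 3 + 3 + 5 = 20.
No covering selection has total cost below 20.

20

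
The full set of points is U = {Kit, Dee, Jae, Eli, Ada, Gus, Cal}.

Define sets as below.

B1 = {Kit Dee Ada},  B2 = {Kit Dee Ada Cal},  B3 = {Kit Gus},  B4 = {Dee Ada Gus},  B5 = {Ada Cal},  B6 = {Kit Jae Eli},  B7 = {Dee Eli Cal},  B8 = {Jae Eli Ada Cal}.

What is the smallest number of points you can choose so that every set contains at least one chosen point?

The 3 points {Kit, Dee, Ada} hit every set.
No choice of 2 points meets every set, so 3 is the minimum.

3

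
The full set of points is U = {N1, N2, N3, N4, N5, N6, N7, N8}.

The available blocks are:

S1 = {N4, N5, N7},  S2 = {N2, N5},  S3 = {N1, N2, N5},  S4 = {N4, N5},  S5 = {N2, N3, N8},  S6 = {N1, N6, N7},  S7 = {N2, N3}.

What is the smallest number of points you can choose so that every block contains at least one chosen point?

H = {N2, N5, N7} meets every block (each contains at least one member of H), and |H| = 3.
The blocks S4, S5, S6 are pairwise disjoint, so any hitting set needs a separate point for each — at least 3. Hence 3 is optimal.

3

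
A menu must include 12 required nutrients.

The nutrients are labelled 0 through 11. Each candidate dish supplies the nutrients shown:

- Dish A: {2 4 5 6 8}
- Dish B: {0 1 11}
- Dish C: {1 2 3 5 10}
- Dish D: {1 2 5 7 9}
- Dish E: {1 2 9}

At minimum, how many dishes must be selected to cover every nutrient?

4

A and B and C and D together: A ∪ B ∪ C ∪ D = {0, 1, 2, 3, 4, 5, 6, 7, 8, 9, 10, 11} — every nutrient is covered.
Only C contains 3, so C is forced; the remaining 7 nutrients need at least 3 more dishes (each remaining dish adds at most 3) — so at least 4 dishes are needed, and 4 is optimal.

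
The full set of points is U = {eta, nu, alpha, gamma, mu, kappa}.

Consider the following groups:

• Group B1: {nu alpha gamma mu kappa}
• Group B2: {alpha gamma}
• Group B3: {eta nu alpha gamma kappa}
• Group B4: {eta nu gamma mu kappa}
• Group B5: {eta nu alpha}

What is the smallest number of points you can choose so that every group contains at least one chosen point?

2

Take H = {eta, gamma}. Each listed group contains at least one of these, so H is a hitting set of size 2.
No single point lies in every group, so at least 2 are needed and 2 is optimal.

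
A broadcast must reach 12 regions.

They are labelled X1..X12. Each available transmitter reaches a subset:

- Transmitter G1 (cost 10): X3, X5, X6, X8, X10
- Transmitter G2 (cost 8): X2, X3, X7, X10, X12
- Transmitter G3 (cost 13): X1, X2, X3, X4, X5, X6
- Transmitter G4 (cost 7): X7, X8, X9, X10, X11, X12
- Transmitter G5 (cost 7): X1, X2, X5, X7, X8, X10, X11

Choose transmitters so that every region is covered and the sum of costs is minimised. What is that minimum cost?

G3, G4 together cover every region (G3 ∪ G4 = {X1, X2, X3, X4, X5, X6, X7, X8, X9, X10, X11, X12}); total cost 13 + 7 = 20.
The greedy pick G5, G4, G3 costs 27; no covering selection beats 20.

20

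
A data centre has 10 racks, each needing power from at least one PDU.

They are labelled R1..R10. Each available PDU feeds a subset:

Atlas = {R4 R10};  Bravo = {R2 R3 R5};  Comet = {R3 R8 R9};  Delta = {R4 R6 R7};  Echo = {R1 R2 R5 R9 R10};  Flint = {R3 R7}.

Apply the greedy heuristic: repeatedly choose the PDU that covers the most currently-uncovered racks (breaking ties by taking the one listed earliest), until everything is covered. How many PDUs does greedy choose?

Greedy: pick Echo (covers 5 new) → pick Delta (covers 3 new) → pick Comet (covers 2 new). Total picks: 3.

3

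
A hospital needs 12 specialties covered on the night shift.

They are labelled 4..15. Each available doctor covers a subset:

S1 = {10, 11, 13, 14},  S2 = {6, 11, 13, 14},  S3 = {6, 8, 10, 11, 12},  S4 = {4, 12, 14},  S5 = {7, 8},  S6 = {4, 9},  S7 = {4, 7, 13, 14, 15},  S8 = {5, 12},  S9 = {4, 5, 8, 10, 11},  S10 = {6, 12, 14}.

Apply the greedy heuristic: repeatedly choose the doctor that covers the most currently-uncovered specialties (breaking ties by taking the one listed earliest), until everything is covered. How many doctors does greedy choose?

Greedy: pick S3 (covers 5 new) → pick S7 (covers 5 new) → pick S6 (covers 1 new) → pick S8 (covers 1 new). Total picks: 4.

4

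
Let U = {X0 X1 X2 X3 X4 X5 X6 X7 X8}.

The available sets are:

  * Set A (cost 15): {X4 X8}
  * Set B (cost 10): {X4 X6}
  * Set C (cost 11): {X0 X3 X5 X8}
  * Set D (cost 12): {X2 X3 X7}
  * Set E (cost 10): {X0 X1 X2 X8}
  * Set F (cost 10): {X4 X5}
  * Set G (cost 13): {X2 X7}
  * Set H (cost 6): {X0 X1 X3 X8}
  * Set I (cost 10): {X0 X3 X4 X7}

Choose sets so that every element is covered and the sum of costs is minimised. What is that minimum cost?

B, D, F, H together cover every element (B ∪ D ∪ F ∪ H = {X0, X1, X2, X3, X4, X5, X6, X7, X8}); total cost 10 + 12 + 10 + 6 = 38.
No covering selection has total cost below 38.

38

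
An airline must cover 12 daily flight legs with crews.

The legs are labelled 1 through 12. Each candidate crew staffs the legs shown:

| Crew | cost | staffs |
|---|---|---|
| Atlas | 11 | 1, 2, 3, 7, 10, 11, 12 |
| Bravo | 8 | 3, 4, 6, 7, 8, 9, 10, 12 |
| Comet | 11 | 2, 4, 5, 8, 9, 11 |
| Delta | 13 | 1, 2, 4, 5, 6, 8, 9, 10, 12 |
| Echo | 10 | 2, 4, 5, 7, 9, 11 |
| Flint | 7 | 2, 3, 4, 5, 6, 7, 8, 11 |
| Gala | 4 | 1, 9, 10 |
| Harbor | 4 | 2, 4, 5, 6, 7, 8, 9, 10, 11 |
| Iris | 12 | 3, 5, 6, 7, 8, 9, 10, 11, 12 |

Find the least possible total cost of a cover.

15

Atlas, Harbor together cover every leg (Atlas ∪ Harbor = {1, 2, 3, 4, 5, 6, 7, 8, 9, 10, 11, 12}); total cost 11 + 4 = 15.
No covering selection has total cost below 15.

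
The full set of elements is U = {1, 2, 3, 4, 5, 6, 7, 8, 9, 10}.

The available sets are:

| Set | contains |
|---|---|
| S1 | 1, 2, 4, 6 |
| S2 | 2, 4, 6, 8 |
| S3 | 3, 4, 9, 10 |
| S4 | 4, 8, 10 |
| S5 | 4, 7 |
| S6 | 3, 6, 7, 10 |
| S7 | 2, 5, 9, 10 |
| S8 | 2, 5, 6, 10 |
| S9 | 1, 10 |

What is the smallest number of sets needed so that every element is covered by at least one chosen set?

4

S2, S6, S7, and S9 cover everything between them: the union {1, 2, 3, 4, 5, 6, 7, 8, 9, 10} is all of U.
No 3 of the 9 sets cover everything (all 84 combinations miss at least one element), so 4 is optimal.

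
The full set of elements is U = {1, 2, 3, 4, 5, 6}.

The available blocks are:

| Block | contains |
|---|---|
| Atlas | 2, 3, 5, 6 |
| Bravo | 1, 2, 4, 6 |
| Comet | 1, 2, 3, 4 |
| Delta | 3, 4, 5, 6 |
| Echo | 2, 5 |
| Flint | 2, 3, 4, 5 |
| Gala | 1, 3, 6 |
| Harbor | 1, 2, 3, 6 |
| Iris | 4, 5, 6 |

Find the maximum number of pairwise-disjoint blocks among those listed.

Echo, Gala are pairwise disjoint (Echo={2,5}; Gala={1,3,6}).
Every remaining block overlaps one of these, and no 3 of the listed blocks are pairwise disjoint, so 2 is the maximum.

2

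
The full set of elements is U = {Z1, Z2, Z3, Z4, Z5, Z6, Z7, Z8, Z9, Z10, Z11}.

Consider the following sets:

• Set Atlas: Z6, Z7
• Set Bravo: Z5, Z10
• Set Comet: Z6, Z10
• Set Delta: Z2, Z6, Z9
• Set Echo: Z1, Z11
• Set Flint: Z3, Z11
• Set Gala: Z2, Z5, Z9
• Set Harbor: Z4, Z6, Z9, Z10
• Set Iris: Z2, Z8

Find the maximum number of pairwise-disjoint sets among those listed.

Atlas, Bravo, Flint, Iris are pairwise disjoint (Atlas={Z6,Z7}; Bravo={Z5,Z10}; Flint={Z3,Z11}; Iris={Z2,Z8}).
Every remaining set overlaps one of these, and no 5 of the listed sets are pairwise disjoint, so 4 is the maximum.

4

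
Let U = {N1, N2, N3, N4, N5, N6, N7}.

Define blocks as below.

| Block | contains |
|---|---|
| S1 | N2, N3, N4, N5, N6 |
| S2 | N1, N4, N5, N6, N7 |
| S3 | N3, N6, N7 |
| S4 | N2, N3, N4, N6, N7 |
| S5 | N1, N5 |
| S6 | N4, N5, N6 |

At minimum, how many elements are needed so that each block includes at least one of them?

2

The 2 elements {N1, N6} hit every block.
The blocks S4, S5 are pairwise disjoint, so any hitting set needs a separate element for each — at least 2. Hence 2 is optimal.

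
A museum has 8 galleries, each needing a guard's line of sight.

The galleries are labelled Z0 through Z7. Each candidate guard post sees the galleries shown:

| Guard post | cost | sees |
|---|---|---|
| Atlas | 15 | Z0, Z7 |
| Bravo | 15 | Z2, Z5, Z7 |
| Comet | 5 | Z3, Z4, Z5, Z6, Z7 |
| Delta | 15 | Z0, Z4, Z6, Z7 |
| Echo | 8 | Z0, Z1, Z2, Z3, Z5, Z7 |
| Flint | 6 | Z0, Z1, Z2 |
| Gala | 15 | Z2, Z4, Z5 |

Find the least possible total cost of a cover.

Comet, Flint together cover every gallery (Comet ∪ Flint = {Z0, Z1, Z2, Z3, Z4, Z5, Z6, Z7}); total cost 5 + 6 = 11.
No covering selection has total cost below 11.

11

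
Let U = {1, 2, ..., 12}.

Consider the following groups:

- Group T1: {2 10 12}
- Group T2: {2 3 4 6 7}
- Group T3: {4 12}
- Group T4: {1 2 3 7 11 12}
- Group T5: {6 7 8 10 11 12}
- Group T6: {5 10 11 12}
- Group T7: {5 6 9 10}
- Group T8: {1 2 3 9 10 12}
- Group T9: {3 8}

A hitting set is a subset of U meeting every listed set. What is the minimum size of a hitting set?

3

Take H = {3, 10, 12}. Each listed group contains at least one of these, so H is a hitting set of size 3.
The groups T3, T7, T9 are pairwise disjoint, so any hitting set needs a separate item for each — at least 3. Hence 3 is optimal.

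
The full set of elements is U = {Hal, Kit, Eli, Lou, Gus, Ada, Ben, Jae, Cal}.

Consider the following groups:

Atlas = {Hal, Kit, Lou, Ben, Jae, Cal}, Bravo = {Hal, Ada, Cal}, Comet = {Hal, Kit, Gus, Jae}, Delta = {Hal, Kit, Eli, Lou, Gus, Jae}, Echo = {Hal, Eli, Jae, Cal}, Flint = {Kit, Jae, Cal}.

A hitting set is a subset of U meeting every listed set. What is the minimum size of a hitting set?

2

Take H = {Hal, Jae}. Each listed group contains at least one of these, so H is a hitting set of size 2.
No single element lies in every group, so at least 2 are needed and 2 is optimal.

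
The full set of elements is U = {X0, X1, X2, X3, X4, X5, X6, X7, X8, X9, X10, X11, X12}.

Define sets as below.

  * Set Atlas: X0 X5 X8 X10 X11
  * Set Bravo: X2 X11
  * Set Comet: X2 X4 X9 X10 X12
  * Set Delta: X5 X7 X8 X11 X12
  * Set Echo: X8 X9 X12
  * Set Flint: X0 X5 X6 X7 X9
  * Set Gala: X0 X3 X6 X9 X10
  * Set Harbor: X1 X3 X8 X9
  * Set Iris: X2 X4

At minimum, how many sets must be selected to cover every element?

Delta and Gala and Harbor and Iris together: Delta ∪ Gala ∪ Harbor ∪ Iris = {X0, X1, X2, X3, X4, X5, X6, X7, X8, X9, X10, X11, X12} — every element is covered.
Only Harbor contains X1, so Harbor is forced; the remaining 9 elements need at least 3 more sets (each remaining set adds at most 4) — so at least 4 sets are needed, and 4 is optimal.

4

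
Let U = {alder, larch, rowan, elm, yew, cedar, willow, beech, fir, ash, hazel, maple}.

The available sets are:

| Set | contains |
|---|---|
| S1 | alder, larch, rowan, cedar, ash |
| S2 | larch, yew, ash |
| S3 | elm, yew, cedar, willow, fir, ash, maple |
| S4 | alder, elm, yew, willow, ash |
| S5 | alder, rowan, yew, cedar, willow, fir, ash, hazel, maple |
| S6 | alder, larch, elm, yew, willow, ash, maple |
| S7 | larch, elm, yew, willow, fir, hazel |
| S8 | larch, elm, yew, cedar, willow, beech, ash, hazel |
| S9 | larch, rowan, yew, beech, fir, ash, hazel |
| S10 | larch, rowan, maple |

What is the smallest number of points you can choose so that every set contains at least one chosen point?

2

The 2 points {larch, yew} hit every set.
The sets S4, S10 are pairwise disjoint, so any hitting set needs a separate point for each — at least 2. Hence 2 is optimal.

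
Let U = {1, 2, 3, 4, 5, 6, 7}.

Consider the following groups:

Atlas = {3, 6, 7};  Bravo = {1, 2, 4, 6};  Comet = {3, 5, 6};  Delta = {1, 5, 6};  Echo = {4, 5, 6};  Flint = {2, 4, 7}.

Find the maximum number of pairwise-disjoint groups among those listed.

Comet, Flint are pairwise disjoint (Comet={3,5,6}; Flint={2,4,7}).
Every remaining group overlaps one of these, and no 3 of the listed groups are pairwise disjoint, so 2 is the maximum.

2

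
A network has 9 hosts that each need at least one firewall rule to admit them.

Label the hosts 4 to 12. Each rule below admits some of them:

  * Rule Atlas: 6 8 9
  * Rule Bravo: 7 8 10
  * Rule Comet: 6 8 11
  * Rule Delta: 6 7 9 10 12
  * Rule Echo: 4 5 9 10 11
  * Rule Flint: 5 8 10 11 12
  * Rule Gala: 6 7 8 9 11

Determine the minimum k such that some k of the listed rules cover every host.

3

Atlas and Delta and Echo together: Atlas ∪ Delta ∪ Echo = {4, 5, 6, 7, 8, 9, 10, 11, 12} — every host is covered.
Only Echo contains 4, so Echo is forced; the remaining 4 hosts need at least 2 more rules (each remaining rule adds at most 3) — so at least 3 rules are needed, and 3 is optimal.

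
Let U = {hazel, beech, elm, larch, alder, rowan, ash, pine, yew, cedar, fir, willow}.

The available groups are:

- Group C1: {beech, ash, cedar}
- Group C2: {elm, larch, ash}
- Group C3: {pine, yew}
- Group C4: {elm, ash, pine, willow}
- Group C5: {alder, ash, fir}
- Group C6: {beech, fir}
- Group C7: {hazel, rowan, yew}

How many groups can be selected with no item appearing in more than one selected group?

C2, C3, C6 are pairwise disjoint (C2={elm,larch,ash}; C3={pine,yew}; C6={beech,fir}).
Every remaining group overlaps one of these, and no 4 of the listed groups are pairwise disjoint, so 3 is the maximum.

3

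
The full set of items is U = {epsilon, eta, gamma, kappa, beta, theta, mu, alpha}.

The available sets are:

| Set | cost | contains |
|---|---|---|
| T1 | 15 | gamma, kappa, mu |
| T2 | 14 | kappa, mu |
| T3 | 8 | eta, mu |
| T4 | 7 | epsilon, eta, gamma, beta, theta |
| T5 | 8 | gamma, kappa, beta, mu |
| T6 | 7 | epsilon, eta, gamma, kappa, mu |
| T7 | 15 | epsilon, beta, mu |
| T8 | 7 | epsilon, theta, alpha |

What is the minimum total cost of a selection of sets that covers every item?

T4, T6, T8 together cover every item (T4 ∪ T6 ∪ T8 = {epsilon, eta, gamma, kappa, beta, theta, mu, alpha}); total cost 7 + 7 + 7 = 21.
No covering selection has total cost below 21.

21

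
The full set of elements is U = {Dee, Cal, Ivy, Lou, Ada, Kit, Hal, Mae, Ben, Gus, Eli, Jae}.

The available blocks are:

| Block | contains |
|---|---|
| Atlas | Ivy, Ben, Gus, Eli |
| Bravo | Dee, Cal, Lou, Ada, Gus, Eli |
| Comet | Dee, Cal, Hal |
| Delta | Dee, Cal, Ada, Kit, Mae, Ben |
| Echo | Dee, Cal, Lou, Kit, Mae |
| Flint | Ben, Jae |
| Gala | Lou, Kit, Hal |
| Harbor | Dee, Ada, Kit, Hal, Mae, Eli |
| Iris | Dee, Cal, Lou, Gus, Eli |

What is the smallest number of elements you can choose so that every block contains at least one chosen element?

Take H = {Dee, Hal, Ben}. Each listed block contains at least one of these, so H is a hitting set of size 3.
No choice of 2 elements meets every block, so 3 is the minimum.

3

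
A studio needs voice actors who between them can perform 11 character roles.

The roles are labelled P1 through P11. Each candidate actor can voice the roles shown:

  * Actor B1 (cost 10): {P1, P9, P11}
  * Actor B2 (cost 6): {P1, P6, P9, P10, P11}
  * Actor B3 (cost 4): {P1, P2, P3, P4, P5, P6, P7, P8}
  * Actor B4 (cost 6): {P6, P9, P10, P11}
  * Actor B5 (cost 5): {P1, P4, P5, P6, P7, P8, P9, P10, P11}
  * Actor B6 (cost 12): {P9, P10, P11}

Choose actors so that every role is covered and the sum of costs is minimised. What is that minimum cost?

9

B3, B5 together cover every role (B3 ∪ B5 = {P1, P2, P3, P4, P5, P6, P7, P8, P9, P10, P11}); total cost 4 + 5 = 9.
No covering selection has total cost below 9.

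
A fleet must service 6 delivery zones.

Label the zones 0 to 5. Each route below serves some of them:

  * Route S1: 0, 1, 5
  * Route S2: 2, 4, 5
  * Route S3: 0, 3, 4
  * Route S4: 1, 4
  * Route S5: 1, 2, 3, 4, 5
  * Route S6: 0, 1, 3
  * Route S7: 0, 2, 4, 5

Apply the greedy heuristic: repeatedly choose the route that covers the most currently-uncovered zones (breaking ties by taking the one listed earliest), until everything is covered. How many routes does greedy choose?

Greedy: pick S5 (covers 5 new) → pick S1 (covers 1 new). Total picks: 2.

2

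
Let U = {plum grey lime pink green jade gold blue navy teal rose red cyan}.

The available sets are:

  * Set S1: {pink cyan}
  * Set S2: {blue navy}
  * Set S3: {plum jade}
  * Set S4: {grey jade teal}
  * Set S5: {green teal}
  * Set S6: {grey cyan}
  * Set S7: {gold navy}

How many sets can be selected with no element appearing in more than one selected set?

4

S1, S3, S5, S7 are pairwise disjoint (S1={pink,cyan}; S3={plum,jade}; S5={green,teal}; S7={gold,navy}).
Every remaining set overlaps one of these, and no 5 of the listed sets are pairwise disjoint, so 4 is the maximum.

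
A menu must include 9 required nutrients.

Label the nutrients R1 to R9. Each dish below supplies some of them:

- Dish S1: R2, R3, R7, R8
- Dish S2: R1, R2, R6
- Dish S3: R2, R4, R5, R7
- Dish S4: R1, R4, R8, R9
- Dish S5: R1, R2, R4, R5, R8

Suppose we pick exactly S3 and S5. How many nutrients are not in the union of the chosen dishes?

Union of S3, S5 = {R1, R2, R4, R5, R7, R8}.
Not covered: R3, R6, R9 — 3 nutrients.

3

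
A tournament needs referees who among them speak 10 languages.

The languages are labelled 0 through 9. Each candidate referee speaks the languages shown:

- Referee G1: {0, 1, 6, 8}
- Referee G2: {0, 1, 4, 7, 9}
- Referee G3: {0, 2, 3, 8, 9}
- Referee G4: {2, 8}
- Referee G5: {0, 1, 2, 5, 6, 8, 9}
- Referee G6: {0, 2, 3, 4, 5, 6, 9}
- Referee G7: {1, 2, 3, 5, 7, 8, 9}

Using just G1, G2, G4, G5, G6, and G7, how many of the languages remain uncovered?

0

Union of G1, G2, G4, G5, G6, G7 = {0, 1, 2, 3, 4, 5, 6, 7, 8, 9} — that's every language, so 0 are uncovered.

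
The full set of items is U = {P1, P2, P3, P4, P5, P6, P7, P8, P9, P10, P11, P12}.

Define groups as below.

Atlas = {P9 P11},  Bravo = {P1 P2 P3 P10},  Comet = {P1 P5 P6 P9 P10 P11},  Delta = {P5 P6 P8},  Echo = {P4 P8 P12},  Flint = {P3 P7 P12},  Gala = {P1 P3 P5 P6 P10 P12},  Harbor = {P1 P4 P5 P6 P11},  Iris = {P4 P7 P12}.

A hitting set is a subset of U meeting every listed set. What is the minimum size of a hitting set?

4

The 4 items {P3, P7, P8, P11} hit every group.
The groups Atlas, Bravo, Delta, Iris are pairwise disjoint, so any hitting set needs a separate item for each — at least 4. Hence 4 is optimal.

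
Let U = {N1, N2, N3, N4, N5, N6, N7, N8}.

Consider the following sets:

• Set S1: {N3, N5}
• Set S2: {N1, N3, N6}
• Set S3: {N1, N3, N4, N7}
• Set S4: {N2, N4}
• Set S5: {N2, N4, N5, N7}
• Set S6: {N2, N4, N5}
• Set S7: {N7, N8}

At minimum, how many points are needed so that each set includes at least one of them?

Take H = {N2, N3, N8}. Each listed set contains at least one of these, so H is a hitting set of size 3.
The sets S2, S4, S7 are pairwise disjoint, so any hitting set needs a separate point for each — at least 3. Hence 3 is optimal.

3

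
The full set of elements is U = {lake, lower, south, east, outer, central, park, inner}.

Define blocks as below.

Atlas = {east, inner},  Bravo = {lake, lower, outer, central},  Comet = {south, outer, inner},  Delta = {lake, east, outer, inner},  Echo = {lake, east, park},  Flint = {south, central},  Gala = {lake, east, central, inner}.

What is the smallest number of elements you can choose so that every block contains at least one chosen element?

The 3 elements {central, park, inner} hit every block.
No choice of 2 elements meets every block, so 3 is the minimum.

3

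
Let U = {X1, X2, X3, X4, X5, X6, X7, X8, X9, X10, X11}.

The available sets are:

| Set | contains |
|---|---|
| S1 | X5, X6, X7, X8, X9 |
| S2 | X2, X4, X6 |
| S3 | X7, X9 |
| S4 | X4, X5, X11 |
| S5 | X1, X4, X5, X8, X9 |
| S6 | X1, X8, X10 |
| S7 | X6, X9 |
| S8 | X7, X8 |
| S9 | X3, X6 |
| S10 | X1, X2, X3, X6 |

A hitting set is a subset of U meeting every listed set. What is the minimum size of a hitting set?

Take H = {X4, X6, X7, X8}. Each listed set contains at least one of these, so H is a hitting set of size 4.
The sets S3, S4, S6, S9 are pairwise disjoint, so any hitting set needs a separate point for each — at least 4. Hence 4 is optimal.

4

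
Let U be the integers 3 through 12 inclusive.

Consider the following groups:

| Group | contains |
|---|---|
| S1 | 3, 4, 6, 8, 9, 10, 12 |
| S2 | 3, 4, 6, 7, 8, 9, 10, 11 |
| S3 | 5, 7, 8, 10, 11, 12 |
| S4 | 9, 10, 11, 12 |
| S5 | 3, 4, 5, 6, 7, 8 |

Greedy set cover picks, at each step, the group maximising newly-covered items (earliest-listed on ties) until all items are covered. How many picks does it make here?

Greedy: pick S2 (covers 8 new) → pick S3 (covers 2 new). Total picks: 2.

2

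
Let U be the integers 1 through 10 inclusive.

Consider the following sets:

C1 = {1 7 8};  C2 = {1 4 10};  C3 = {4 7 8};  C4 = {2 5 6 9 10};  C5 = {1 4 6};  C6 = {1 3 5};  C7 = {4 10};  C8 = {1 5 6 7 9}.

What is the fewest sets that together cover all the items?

C3 and C4 and C6 together: C3 ∪ C4 ∪ C6 = {1, 2, 3, 4, 5, 6, 7, 8, 9, 10} — every item is covered.
Only C4 contains 2, so C4 is forced; the remaining 5 items need at least 2 more sets (each remaining set adds at most 3) — so at least 3 sets are needed, and 3 is optimal.

3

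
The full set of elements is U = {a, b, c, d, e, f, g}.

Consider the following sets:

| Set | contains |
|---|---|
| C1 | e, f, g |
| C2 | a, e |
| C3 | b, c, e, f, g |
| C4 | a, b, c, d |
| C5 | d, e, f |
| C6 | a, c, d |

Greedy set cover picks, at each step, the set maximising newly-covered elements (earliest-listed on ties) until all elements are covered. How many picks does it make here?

Greedy: pick C3 (covers 5 new) → pick C4 (covers 2 new). Total picks: 2.

2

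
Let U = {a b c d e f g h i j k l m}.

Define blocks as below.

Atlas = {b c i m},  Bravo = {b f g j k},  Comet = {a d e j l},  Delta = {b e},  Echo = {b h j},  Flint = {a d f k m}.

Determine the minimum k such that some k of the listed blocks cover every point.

4

Atlas and Bravo and Comet and Echo together: Atlas ∪ Bravo ∪ Comet ∪ Echo = {a, b, c, d, e, f, g, h, i, j, k, l, m} — every point is covered.
No 3 of the 6 blocks cover everything (all 20 combinations miss at least one point), so 4 is optimal.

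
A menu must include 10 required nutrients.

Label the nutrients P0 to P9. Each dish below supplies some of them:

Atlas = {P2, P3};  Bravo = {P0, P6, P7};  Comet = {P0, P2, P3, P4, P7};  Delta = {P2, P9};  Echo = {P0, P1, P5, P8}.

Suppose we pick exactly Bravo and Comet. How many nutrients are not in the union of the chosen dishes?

Union of Bravo, Comet = {P0, P2, P3, P4, P6, P7}.
Not covered: P1, P5, P8, P9 — 4 nutrients.

4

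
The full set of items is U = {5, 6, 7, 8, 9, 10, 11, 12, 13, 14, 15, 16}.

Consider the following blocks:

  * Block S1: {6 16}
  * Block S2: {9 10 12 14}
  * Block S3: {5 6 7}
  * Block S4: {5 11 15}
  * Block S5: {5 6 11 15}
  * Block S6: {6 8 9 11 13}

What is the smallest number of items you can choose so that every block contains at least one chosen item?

3

The 3 items {6, 11, 12} hit every block.
The blocks S1, S2, S4 are pairwise disjoint, so any hitting set needs a separate item for each — at least 3. Hence 3 is optimal.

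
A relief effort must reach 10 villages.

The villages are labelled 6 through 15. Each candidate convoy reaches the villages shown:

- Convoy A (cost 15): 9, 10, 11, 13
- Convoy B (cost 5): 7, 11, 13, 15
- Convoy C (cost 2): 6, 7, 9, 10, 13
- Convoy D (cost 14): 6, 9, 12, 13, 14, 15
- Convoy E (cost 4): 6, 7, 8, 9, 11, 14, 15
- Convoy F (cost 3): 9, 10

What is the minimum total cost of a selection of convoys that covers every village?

20

C, D, E together cover every village (C ∪ D ∪ E = {6, 7, 8, 9, 10, 11, 12, 13, 14, 15}); total cost 2 + 14 + 4 = 20.
No covering selection has total cost below 20.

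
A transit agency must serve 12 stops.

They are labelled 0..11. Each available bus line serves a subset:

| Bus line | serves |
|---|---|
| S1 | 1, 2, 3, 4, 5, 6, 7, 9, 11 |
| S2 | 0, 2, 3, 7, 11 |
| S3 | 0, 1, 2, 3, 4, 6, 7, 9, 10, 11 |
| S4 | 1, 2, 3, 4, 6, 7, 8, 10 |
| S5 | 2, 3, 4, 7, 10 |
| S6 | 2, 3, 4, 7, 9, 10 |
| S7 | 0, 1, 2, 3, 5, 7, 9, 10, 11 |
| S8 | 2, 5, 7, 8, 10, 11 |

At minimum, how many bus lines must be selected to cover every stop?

2

S4 and S7 together: S4 ∪ S7 = {0, 1, 2, 3, 4, 5, 6, 7, 8, 9, 10, 11} — every stop is covered.
No single bus line has all 12 stops (the largest, S3, has 10), so 2 is optimal.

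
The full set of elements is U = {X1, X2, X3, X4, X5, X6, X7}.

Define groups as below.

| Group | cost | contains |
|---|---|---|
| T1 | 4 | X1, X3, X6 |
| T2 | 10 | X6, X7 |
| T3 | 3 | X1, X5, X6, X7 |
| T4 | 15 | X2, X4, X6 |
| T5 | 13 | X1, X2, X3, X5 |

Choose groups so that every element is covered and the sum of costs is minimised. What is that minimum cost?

T1, T3, T4 together cover every element (T1 ∪ T3 ∪ T4 = {X1, X2, X3, X4, X5, X6, X7}); total cost 4 + 3 + 15 = 22.
No covering selection has total cost below 22.

22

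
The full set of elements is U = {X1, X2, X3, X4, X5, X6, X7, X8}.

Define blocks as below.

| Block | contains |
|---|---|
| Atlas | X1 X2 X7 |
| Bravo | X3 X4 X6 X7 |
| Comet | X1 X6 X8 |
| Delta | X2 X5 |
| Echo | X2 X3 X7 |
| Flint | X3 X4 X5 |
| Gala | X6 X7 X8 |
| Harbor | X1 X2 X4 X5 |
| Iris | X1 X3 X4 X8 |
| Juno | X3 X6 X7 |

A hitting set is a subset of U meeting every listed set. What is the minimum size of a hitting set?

H = {X2, X4, X6} meets every block (each contains at least one member of H), and |H| = 3.
No choice of 2 elements meets every block, so 3 is the minimum.

3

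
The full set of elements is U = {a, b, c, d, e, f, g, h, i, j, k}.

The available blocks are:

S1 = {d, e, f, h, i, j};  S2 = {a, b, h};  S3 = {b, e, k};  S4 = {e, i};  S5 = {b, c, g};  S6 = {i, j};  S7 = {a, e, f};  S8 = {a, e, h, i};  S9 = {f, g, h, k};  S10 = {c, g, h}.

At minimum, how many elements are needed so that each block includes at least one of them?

4

T = {e, g, h, i} meets every block (each contains at least one member of T), and |T| = 4.
No choice of 3 elements meets every block, so 4 is the minimum.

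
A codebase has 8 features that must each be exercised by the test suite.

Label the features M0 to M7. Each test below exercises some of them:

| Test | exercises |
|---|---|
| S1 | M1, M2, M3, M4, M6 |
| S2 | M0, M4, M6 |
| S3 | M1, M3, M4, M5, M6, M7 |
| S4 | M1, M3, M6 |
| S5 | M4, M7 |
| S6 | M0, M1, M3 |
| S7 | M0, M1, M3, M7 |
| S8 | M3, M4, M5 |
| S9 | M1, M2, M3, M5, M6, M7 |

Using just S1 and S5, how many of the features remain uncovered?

Union of S1, S5 = {M1, M2, M3, M4, M6, M7}.
Not covered: M0, M5 — 2 features.

2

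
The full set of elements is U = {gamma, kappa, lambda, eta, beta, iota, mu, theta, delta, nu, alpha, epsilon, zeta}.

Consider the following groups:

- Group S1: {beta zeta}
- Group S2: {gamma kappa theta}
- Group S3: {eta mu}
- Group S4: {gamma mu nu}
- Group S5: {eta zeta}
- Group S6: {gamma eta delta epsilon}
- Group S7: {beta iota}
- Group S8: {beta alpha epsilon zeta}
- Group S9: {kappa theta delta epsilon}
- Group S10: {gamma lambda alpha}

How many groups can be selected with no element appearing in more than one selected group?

S3, S7, S9, S10 are pairwise disjoint (S3={eta,mu}; S7={beta,iota}; S9={kappa,theta,delta,epsilon}; S10={gamma,lambda,alpha}).
Every remaining group overlaps one of these, and no 5 of the listed groups are pairwise disjoint, so 4 is the maximum.

4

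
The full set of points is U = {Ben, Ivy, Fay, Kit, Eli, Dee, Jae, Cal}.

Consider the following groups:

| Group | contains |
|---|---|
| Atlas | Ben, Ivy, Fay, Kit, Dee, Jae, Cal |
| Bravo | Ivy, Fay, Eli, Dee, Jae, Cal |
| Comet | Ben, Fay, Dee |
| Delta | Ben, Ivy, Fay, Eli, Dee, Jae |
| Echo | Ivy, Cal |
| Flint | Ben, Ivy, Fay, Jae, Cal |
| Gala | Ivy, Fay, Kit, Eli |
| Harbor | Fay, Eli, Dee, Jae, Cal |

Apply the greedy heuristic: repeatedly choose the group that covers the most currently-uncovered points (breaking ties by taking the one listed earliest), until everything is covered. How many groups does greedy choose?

2

Greedy: pick Atlas (covers 7 new) → pick Bravo (covers 1 new). Total picks: 2.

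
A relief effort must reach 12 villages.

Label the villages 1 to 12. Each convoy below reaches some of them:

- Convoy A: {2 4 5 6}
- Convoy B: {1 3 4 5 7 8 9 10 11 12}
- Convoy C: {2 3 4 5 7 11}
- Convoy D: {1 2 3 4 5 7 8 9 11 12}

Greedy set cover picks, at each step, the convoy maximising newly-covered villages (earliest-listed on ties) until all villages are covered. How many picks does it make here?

2

Greedy: pick B (covers 10 new) → pick A (covers 2 new). Total picks: 2.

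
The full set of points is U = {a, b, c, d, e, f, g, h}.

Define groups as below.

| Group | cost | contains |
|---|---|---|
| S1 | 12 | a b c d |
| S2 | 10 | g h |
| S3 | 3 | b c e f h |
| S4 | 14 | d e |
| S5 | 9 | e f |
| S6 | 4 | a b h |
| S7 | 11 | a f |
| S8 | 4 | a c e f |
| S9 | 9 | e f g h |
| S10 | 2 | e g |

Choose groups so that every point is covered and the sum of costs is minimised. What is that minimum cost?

17

S1, S3, S10 together cover every point (S1 ∪ S3 ∪ S10 = {a, b, c, d, e, f, g, h}); total cost 12 + 3 + 2 = 17.
The greedy pick S3, S10, S6, S1 costs 21; no covering selection beats 17.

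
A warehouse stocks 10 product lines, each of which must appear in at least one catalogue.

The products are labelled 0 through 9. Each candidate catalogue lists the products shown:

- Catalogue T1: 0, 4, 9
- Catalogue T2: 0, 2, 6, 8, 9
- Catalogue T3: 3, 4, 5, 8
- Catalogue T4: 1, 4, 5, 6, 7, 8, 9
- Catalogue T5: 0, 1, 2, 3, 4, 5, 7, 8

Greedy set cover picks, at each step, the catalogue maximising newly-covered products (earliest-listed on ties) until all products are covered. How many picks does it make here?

Greedy: pick T5 (covers 8 new) → pick T2 (covers 2 new). Total picks: 2.

2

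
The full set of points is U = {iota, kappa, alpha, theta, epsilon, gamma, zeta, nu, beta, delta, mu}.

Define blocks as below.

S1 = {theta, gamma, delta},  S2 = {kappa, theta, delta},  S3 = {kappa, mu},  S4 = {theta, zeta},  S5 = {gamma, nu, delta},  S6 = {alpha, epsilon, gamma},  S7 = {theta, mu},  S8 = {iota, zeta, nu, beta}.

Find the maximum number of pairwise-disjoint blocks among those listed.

3

S6, S7, S8 are pairwise disjoint (S6={alpha,epsilon,gamma}; S7={theta,mu}; S8={iota,zeta,nu,beta}).
Every remaining block overlaps one of these, and no 4 of the listed blocks are pairwise disjoint, so 3 is the maximum.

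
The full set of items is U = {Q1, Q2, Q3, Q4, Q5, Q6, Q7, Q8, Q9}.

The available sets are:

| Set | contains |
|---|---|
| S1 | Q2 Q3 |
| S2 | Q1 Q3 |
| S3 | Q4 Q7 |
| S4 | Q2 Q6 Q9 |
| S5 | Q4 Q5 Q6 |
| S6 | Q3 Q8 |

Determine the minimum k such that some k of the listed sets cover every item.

S2, S3, S4, S5, and S6 cover everything between them: the union {Q1, Q2, Q3, Q4, Q5, Q6, Q7, Q8, Q9} is all of U.
No 4 of the 6 sets cover everything (all 15 combinations miss at least one item), so 5 is optimal.

5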